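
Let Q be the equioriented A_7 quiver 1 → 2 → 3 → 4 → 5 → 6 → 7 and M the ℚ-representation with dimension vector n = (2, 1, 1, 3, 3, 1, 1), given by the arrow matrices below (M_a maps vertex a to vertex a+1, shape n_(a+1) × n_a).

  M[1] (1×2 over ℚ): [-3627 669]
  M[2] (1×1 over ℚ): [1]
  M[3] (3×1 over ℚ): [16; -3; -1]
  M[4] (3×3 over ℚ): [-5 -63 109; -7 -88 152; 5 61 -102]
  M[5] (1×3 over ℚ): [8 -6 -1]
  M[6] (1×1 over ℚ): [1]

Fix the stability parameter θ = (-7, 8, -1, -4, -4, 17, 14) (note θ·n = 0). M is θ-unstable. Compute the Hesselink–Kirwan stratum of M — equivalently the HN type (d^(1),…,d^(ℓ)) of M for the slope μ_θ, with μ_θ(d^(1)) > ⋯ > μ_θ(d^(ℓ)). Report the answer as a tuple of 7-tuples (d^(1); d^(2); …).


Via rank(M_{q-1}∘⋯∘M_p): M ≅ I[1,1], I[1,7], I[4,5]^2.
μ_θ-semistable layers: μ^(1)=31/2; μ^(2)=-1/4; μ^(3)=-4; μ^(4)=-7

((0, 0, 0, 0, 0, 1, 1); (0, 1, 1, 1, 1, 0, 0); (0, 0, 0, 2, 2, 0, 0); (2, 0, 0, 0, 0, 0, 0))


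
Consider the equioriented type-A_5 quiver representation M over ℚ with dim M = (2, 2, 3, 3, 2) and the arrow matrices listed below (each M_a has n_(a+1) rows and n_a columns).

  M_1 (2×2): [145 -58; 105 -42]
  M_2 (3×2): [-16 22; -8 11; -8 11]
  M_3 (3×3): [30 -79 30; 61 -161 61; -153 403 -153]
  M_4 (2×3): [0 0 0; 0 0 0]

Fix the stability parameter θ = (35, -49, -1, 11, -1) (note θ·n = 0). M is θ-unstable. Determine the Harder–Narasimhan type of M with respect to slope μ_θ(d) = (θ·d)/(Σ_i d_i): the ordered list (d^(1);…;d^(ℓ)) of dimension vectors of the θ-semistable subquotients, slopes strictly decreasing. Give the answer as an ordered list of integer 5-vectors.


Via rank(M_{q-1}∘⋯∘M_p): M ≅ I[1,1], I[1,4], I[2,2], I[3,3], I[3,4], I[4,4], I[5,5]^2.
μ_θ-semistable layers: μ^(1)=35; μ^(2)=11; μ^(3)=-1; μ^(4)=-7; μ^(5)=-49

((1, 0, 0, 0, 0); (0, 0, 0, 3, 0); (0, 0, 3, 0, 2); (1, 1, 0, 0, 0); (0, 1, 0, 0, 0))


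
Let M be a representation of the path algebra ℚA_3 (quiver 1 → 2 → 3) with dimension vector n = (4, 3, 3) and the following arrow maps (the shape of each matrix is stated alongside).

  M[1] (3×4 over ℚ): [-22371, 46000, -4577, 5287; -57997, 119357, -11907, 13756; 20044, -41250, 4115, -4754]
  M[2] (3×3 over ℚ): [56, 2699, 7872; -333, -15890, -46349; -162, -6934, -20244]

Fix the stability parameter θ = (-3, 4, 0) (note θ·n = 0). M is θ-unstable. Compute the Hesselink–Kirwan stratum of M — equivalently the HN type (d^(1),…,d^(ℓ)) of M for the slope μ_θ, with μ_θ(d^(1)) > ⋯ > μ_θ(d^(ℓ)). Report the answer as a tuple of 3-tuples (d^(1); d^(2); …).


Via rank(M_{q-1}∘⋯∘M_p): M ≅ I[1,1], I[1,3]^3.
μ_θ-semistable layers: μ^(1)=2; μ^(2)=-3

((0, 3, 3); (4, 0, 0))


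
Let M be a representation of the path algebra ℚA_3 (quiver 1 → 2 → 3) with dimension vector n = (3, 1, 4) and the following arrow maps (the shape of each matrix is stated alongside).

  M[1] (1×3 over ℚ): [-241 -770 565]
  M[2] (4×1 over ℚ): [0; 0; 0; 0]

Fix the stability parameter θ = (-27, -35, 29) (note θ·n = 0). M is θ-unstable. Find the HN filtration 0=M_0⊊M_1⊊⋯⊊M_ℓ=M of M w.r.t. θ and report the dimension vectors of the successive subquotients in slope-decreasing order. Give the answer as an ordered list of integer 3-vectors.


Via rank(M_{q-1}∘⋯∘M_p): M ≅ I[1,1]^2, I[1,2], I[3,3]^4.
μ_θ-semistable layers: μ^(1)=29; μ^(2)=-27; μ^(3)=-31

((0, 0, 4); (2, 0, 0); (1, 1, 0))


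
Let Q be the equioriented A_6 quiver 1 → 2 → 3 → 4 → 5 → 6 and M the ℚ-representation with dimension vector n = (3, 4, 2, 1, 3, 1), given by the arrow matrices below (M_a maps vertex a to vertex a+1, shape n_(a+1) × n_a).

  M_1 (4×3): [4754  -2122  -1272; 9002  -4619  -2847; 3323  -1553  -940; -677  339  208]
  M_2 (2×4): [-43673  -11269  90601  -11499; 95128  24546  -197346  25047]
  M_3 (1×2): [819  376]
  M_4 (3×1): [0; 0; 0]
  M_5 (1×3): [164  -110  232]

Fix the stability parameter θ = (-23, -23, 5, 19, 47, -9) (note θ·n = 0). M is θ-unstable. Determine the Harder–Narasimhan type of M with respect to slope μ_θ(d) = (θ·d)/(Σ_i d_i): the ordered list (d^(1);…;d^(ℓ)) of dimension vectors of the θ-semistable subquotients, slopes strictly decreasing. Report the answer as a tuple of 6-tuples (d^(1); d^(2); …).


Via rank(M_{q-1}∘⋯∘M_p): M ≅ I[1,2], I[1,3], I[1,4], I[2,2], I[5,5]^2, I[5,6].
μ_θ-semistable layers: μ^(1)=47; μ^(2)=19; μ^(3)=5; μ^(4)=-23

((0, 0, 0, 0, 2, 0); (0, 0, 0, 1, 1, 1); (0, 0, 2, 0, 0, 0); (3, 4, 0, 0, 0, 0))


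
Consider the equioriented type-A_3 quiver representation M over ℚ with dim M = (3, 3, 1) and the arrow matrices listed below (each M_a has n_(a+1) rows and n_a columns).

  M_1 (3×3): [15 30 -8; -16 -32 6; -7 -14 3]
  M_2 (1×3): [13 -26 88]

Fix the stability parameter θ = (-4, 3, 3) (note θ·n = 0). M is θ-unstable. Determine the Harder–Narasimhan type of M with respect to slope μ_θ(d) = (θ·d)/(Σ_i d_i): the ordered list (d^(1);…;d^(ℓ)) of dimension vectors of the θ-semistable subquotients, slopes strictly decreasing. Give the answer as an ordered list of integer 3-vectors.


Via rank(M_{q-1}∘⋯∘M_p): M ≅ I[1,1], I[1,2], I[1,3], I[2,2].
μ_θ-semistable layers: μ^(1)=3; μ^(2)=-4

((0, 3, 1); (3, 0, 0))


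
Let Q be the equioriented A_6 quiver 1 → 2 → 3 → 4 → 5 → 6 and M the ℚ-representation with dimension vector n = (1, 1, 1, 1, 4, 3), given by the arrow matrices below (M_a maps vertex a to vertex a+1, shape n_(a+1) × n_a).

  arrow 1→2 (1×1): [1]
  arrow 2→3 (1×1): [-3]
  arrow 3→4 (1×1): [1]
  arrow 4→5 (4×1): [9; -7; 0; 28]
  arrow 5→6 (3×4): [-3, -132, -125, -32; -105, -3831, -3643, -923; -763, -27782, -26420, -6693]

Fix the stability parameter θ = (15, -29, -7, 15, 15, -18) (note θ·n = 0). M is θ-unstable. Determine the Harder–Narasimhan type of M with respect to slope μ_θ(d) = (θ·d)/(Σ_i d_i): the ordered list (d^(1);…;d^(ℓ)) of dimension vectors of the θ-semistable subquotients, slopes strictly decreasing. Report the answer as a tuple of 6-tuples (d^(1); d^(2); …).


Via rank(M_{q-1}∘⋯∘M_p): M ≅ I[1,6], I[5,5], I[5,6]^2.
μ_θ-semistable layers: μ^(1)=15; μ^(2)=4; μ^(3)=-3/2; μ^(4)=-7

((0, 0, 0, 0, 1, 0); (0, 0, 0, 1, 1, 1); (0, 0, 0, 0, 2, 2); (1, 1, 1, 0, 0, 0))


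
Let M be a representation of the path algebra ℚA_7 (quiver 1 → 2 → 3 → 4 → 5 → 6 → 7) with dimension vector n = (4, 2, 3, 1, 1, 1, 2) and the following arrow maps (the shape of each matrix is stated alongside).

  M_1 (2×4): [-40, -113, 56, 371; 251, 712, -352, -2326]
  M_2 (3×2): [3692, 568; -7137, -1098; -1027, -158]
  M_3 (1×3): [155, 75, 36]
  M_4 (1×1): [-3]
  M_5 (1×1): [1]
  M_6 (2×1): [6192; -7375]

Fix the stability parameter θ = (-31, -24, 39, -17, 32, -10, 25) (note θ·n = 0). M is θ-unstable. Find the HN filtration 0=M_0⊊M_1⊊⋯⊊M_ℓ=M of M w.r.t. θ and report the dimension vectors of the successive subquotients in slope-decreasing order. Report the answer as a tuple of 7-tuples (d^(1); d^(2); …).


Via rank(M_{q-1}∘⋯∘M_p): M ≅ I[1,1]^2, I[1,2], I[1,7], I[3,3]^2, I[7,7].
μ_θ-semistable layers: μ^(1)=39; μ^(2)=25; μ^(3)=11; μ^(4)=-24; μ^(5)=-31

((0, 0, 2, 0, 0, 0, 0); (0, 0, 0, 0, 0, 0, 2); (0, 0, 1, 1, 1, 1, 0); (0, 2, 0, 0, 0, 0, 0); (4, 0, 0, 0, 0, 0, 0))


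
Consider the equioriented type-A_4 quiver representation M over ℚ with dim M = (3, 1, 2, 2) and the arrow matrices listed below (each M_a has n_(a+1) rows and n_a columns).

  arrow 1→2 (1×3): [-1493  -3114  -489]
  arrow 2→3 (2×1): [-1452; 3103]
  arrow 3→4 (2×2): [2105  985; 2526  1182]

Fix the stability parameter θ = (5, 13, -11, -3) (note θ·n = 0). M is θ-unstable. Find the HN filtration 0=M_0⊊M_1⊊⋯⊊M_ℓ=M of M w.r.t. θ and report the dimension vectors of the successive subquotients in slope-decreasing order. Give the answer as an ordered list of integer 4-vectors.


Barcode: M ≅ I[1,1]^2, I[1,4], I[3,3], I[4,4]. HN layers by μ_θ (4 steps, strictly decreasing):
  μ^(1)=5; μ^(2)=1; μ^(3)=-3; μ^(4)=-11

((2, 0, 0, 0); (1, 1, 1, 1); (0, 0, 0, 1); (0, 0, 1, 0))


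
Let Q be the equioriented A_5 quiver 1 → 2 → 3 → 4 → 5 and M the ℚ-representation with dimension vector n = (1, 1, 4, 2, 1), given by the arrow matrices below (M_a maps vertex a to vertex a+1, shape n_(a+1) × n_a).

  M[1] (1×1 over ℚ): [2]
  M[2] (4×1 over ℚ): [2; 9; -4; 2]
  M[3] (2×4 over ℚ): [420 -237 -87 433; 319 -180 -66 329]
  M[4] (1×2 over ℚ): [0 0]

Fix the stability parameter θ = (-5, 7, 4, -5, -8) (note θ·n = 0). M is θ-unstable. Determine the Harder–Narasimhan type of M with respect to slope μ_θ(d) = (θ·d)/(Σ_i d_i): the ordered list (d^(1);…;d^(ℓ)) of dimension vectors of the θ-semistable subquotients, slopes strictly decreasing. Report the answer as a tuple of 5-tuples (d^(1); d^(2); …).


Via rank(M_{q-1}∘⋯∘M_p): M ≅ I[1,4], I[3,3]^2, I[3,4], I[5,5].
μ_θ-semistable layers: μ^(1)=4; μ^(2)=2; μ^(3)=-1/2; μ^(4)=-5; μ^(5)=-8

((0, 0, 2, 0, 0); (0, 1, 1, 1, 0); (0, 0, 1, 1, 0); (1, 0, 0, 0, 0); (0, 0, 0, 0, 1))


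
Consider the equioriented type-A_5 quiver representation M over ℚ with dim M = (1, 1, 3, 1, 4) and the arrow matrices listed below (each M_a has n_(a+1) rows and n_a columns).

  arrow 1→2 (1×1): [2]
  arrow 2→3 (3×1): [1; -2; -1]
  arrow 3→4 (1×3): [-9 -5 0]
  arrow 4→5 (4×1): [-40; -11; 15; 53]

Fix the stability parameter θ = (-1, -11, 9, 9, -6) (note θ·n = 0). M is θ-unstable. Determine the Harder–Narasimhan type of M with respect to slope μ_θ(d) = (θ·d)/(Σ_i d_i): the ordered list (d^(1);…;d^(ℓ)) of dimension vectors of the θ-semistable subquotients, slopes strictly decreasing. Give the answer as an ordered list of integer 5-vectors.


Interval decomposition of M: I[1,5], I[3,3]^2, I[5,5]^3.
HN type (ℓ=3): μ^(1)=9; μ^(2)=4; μ^(3)=-6

((0, 0, 2, 0, 0); (0, 0, 1, 1, 1); (1, 1, 0, 0, 3))


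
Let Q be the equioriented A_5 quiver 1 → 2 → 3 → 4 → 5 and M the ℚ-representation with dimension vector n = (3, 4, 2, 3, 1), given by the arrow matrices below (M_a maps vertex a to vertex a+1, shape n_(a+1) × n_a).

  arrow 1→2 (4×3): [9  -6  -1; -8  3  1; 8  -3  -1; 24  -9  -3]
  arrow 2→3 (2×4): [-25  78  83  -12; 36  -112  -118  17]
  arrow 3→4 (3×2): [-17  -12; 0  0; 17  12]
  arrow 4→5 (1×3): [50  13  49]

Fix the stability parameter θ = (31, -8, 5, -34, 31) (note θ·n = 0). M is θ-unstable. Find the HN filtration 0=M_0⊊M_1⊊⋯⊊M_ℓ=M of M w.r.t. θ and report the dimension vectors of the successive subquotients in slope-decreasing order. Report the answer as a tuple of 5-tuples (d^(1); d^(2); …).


Interval decomposition of M: I[1,1], I[1,3], I[1,5], I[2,2]^2, I[4,4]^2.
HN type (ℓ=5): μ^(1)=31; μ^(2)=28/3; μ^(3)=-3/2; μ^(4)=-8; μ^(5)=-34

((1, 0, 0, 0, 1); (1, 1, 1, 0, 0); (1, 1, 1, 1, 0); (0, 2, 0, 0, 0); (0, 0, 0, 2, 0))


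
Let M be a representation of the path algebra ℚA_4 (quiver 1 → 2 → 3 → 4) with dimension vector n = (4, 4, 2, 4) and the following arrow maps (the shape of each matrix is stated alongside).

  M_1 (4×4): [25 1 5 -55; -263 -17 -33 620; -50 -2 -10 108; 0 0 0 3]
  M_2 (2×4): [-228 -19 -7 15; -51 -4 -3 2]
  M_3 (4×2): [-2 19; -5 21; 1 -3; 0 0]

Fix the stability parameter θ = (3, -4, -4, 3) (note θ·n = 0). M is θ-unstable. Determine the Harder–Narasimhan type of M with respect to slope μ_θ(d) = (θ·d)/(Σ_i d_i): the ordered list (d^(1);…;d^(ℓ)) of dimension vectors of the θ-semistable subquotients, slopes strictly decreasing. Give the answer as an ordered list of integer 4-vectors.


Interval decomposition of M: I[1,1], I[1,2], I[1,4]^2, I[2,2], I[4,4]^2.
HN type (ℓ=4): μ^(1)=3; μ^(2)=-1/2; μ^(3)=-5/3; μ^(4)=-4

((1, 0, 0, 4); (1, 1, 0, 0); (2, 2, 2, 0); (0, 1, 0, 0))


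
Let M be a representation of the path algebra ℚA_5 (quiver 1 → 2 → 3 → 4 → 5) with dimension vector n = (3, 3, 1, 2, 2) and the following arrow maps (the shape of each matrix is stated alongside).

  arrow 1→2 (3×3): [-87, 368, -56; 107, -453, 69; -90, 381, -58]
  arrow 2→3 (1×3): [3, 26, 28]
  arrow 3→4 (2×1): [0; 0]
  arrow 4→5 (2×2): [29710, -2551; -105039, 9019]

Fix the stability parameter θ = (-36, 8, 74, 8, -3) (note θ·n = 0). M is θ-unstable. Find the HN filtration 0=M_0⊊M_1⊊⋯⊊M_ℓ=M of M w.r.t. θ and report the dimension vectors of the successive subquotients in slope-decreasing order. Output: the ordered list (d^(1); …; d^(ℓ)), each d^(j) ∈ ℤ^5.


Interval decomposition of M: I[1,2]^2, I[1,3], I[4,5]^2.
HN type (ℓ=4): μ^(1)=74; μ^(2)=8; μ^(3)=5/2; μ^(4)=-36

((0, 0, 1, 0, 0); (0, 3, 0, 0, 0); (0, 0, 0, 2, 2); (3, 0, 0, 0, 0))


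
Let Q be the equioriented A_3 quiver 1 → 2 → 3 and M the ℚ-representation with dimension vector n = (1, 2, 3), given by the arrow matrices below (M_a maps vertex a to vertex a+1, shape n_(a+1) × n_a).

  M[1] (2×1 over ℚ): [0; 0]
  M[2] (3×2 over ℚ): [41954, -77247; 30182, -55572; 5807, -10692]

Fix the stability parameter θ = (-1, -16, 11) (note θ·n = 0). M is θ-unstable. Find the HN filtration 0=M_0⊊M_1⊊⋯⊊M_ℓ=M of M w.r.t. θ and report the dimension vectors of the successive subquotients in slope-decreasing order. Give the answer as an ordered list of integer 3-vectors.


Via rank(M_{q-1}∘⋯∘M_p): M ≅ I[1,1], I[2,3]^2, I[3,3].
μ_θ-semistable layers: μ^(1)=11; μ^(2)=-1; μ^(3)=-16

((0, 0, 3); (1, 0, 0); (0, 2, 0))


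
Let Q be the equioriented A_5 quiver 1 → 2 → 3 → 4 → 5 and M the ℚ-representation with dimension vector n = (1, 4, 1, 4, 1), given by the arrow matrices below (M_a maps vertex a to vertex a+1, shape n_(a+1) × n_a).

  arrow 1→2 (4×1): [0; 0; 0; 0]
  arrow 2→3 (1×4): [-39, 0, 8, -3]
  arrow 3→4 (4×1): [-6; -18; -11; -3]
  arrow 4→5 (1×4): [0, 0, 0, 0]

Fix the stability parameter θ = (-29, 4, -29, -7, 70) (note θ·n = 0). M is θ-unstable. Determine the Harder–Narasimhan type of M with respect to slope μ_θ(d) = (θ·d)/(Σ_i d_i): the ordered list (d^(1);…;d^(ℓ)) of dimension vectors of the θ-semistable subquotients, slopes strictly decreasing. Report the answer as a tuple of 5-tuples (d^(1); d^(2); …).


Via rank(M_{q-1}∘⋯∘M_p): M ≅ I[1,1], I[2,2]^3, I[2,4], I[4,4]^3, I[5,5].
μ_θ-semistable layers: μ^(1)=70; μ^(2)=4; μ^(3)=-7; μ^(4)=-25/2; μ^(5)=-29

((0, 0, 0, 0, 1); (0, 3, 0, 0, 0); (0, 0, 0, 4, 0); (0, 1, 1, 0, 0); (1, 0, 0, 0, 0))


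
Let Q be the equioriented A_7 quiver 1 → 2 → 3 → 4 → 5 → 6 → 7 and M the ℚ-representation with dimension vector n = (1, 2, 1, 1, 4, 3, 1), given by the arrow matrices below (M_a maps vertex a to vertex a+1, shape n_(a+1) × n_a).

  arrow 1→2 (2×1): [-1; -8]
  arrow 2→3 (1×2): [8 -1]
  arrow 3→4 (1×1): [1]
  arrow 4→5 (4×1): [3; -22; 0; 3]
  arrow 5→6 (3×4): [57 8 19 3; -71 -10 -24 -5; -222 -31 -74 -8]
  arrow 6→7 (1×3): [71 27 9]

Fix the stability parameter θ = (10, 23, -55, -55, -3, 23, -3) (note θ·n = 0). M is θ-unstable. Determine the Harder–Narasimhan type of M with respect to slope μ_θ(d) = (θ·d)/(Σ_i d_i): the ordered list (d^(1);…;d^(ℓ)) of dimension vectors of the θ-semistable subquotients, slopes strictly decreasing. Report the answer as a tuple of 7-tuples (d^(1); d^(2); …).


Interval decomposition of M: I[1,2], I[2,7], I[5,5], I[5,6]^2.
HN type (ℓ=4): μ^(1)=23; μ^(2)=10; μ^(3)=-3; μ^(4)=-29

((0, 1, 0, 0, 0, 2, 0); (1, 0, 0, 0, 0, 1, 1); (0, 0, 0, 0, 4, 0, 0); (0, 1, 1, 1, 0, 0, 0))


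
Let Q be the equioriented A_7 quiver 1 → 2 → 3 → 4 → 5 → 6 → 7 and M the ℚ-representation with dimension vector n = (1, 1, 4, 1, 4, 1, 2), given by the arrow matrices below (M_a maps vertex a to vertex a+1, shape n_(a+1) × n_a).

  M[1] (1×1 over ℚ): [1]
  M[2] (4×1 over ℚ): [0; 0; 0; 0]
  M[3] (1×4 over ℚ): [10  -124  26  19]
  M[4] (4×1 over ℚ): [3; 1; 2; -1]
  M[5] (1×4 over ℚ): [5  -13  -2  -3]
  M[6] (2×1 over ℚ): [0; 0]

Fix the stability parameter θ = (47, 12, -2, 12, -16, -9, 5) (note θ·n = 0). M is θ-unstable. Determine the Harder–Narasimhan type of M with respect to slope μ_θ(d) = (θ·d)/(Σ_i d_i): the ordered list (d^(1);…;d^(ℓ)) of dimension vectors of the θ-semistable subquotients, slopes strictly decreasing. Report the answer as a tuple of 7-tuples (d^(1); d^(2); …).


Barcode: M ≅ I[1,2], I[3,3]^3, I[3,6], I[5,5]^3, I[7,7]^2. HN layers by μ_θ (5 steps, strictly decreasing):
  μ^(1)=59/2; μ^(2)=5; μ^(3)=-2; μ^(4)=-15/4; μ^(5)=-16

((1, 1, 0, 0, 0, 0, 0); (0, 0, 0, 0, 0, 0, 2); (0, 0, 3, 0, 0, 0, 0); (0, 0, 1, 1, 1, 1, 0); (0, 0, 0, 0, 3, 0, 0))


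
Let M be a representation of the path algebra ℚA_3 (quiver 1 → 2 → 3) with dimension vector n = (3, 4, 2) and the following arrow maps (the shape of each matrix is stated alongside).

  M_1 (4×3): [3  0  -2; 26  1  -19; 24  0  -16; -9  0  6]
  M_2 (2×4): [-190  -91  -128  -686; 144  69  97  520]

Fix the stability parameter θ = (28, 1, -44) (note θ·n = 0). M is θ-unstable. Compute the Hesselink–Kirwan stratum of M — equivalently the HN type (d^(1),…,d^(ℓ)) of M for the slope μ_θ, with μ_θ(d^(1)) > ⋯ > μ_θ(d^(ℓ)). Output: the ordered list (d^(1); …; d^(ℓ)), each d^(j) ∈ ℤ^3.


Interval decomposition of M: I[1,1], I[1,3]^2, I[2,2]^2.
HN type (ℓ=3): μ^(1)=28; μ^(2)=1; μ^(3)=-5

((1, 0, 0); (0, 2, 0); (2, 2, 2))


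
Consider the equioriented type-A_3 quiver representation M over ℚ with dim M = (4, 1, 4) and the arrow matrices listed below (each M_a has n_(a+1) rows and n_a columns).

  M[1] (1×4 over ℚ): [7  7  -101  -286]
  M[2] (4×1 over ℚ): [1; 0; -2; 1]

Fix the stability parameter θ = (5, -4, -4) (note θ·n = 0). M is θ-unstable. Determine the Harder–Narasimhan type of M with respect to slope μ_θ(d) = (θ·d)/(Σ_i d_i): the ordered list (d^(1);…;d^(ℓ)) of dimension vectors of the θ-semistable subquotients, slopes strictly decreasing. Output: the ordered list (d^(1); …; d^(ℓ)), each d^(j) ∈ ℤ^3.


Interval decomposition of M: I[1,1]^3, I[1,3], I[3,3]^3.
HN type (ℓ=3): μ^(1)=5; μ^(2)=-1; μ^(3)=-4

((3, 0, 0); (1, 1, 1); (0, 0, 3))


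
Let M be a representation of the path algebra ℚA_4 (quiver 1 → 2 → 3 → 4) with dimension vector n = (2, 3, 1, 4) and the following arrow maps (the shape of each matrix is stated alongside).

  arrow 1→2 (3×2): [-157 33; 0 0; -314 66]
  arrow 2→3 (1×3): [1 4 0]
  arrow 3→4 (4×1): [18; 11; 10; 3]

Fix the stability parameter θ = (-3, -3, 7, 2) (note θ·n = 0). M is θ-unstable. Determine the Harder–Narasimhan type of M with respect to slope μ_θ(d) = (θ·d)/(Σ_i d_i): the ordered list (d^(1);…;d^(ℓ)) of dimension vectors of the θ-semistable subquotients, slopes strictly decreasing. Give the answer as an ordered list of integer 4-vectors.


Via rank(M_{q-1}∘⋯∘M_p): M ≅ I[1,1], I[1,4], I[2,2]^2, I[4,4]^3.
μ_θ-semistable layers: μ^(1)=9/2; μ^(2)=2; μ^(3)=-3

((0, 0, 1, 1); (0, 0, 0, 3); (2, 3, 0, 0))


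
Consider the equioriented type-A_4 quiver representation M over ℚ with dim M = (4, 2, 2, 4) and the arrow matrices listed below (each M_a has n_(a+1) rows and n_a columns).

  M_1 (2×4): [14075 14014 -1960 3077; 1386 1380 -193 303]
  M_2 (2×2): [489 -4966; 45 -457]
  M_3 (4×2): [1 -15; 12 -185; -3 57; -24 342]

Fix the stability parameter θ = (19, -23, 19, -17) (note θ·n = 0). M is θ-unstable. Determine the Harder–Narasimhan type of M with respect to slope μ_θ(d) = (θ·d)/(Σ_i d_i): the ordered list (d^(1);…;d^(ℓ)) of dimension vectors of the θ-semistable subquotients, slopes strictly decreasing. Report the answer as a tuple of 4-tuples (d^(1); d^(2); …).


Via rank(M_{q-1}∘⋯∘M_p): M ≅ I[1,1]^2, I[1,4]^2, I[4,4]^2.
μ_θ-semistable layers: μ^(1)=19; μ^(2)=1; μ^(3)=-2; μ^(4)=-17

((2, 0, 0, 0); (0, 0, 2, 2); (2, 2, 0, 0); (0, 0, 0, 2))


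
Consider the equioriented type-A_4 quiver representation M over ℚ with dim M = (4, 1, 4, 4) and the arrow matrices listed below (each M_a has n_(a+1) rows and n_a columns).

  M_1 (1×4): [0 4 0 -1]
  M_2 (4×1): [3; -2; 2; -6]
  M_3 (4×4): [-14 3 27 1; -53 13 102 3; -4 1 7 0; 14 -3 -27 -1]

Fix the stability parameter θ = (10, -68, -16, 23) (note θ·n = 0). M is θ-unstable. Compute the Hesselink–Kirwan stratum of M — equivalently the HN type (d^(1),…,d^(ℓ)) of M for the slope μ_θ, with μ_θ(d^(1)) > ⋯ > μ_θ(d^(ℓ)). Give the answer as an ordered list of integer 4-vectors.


Interval decomposition of M: I[1,1]^3, I[1,4], I[3,3], I[3,4]^2, I[4,4].
HN type (ℓ=4): μ^(1)=23; μ^(2)=10; μ^(3)=-16; μ^(4)=-29

((0, 0, 0, 4); (3, 0, 0, 0); (0, 0, 4, 0); (1, 1, 0, 0))


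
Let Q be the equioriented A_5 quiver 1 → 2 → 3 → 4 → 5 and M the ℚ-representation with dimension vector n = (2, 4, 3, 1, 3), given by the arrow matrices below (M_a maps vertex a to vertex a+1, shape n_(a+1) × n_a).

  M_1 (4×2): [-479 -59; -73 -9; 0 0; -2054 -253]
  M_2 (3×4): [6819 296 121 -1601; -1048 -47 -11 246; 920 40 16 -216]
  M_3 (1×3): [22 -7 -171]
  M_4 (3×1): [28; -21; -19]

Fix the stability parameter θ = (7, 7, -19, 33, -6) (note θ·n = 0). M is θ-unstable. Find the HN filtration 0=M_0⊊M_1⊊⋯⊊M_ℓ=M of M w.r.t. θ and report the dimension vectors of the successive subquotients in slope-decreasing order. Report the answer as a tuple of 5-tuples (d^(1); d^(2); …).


Interval decomposition of M: I[1,3], I[1,5], I[2,2]^2, I[3,3], I[5,5]^2.
HN type (ℓ=5): μ^(1)=27/2; μ^(2)=7; μ^(3)=-5/3; μ^(4)=-6; μ^(5)=-19

((0, 0, 0, 1, 1); (0, 2, 0, 0, 0); (2, 2, 2, 0, 0); (0, 0, 0, 0, 2); (0, 0, 1, 0, 0))


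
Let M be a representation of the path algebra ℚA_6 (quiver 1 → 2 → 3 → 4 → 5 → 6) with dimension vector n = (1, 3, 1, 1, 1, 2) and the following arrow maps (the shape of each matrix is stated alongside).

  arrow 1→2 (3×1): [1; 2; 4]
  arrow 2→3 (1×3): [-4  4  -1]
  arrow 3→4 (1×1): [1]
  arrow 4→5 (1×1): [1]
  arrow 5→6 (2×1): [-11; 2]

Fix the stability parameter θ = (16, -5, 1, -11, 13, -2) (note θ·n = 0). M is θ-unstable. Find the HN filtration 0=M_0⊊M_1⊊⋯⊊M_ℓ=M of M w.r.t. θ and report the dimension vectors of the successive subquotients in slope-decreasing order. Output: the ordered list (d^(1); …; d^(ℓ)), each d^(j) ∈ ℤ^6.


Barcode: M ≅ I[1,2], I[2,2], I[2,6], I[6,6]. HN layers by μ_θ (3 steps, strictly decreasing):
  μ^(1)=11/2; μ^(2)=-2; μ^(3)=-5

((1, 1, 0, 0, 1, 1); (0, 0, 0, 0, 0, 1); (0, 2, 1, 1, 0, 0))


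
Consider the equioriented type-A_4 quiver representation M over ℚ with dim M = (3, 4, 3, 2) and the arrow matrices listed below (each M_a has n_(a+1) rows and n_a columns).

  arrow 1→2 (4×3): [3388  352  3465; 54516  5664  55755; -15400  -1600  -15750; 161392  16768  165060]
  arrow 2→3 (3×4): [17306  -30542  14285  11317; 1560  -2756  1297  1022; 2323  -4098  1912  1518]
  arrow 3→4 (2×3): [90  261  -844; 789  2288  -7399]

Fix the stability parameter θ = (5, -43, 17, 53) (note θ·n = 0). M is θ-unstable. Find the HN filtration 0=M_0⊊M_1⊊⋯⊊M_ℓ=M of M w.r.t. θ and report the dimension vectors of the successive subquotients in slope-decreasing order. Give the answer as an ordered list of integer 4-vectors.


Interval decomposition of M: I[1,1]^2, I[1,4], I[2,2], I[2,3], I[2,4].
HN type (ℓ=5): μ^(1)=53; μ^(2)=17; μ^(3)=5; μ^(4)=-19; μ^(5)=-43

((0, 0, 0, 2); (0, 0, 3, 0); (2, 0, 0, 0); (1, 1, 0, 0); (0, 3, 0, 0))


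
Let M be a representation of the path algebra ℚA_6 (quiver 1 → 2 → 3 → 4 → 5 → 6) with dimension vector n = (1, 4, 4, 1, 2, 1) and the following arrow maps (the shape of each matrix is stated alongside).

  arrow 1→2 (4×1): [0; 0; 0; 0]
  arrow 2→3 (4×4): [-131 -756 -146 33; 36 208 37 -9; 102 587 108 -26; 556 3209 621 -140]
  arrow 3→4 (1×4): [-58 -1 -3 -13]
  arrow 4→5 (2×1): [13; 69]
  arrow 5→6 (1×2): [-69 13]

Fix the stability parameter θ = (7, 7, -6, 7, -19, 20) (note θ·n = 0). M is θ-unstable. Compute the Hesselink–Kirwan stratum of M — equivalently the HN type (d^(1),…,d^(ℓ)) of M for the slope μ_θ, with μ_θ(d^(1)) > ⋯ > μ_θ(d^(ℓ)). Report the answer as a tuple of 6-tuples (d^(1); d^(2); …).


Interval decomposition of M: I[1,1], I[2,3]^3, I[2,5], I[5,6].
HN type (ℓ=5): μ^(1)=20; μ^(2)=7; μ^(3)=1/2; μ^(4)=-11/4; μ^(5)=-19

((0, 0, 0, 0, 0, 1); (1, 0, 0, 0, 0, 0); (0, 3, 3, 0, 0, 0); (0, 1, 1, 1, 1, 0); (0, 0, 0, 0, 1, 0))


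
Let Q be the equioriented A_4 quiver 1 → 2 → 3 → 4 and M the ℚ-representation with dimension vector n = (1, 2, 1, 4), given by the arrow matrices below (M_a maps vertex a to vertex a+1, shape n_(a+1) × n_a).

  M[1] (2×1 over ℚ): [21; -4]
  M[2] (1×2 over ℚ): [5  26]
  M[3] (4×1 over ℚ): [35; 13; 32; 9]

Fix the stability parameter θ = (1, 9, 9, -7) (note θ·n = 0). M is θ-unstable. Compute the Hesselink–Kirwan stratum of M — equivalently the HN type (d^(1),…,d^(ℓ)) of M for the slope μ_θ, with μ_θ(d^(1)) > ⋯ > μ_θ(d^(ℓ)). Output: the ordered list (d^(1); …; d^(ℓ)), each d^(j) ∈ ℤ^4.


Interval decomposition of M: I[1,4], I[2,2], I[4,4]^3.
HN type (ℓ=4): μ^(1)=9; μ^(2)=11/3; μ^(3)=1; μ^(4)=-7

((0, 1, 0, 0); (0, 1, 1, 1); (1, 0, 0, 0); (0, 0, 0, 3))


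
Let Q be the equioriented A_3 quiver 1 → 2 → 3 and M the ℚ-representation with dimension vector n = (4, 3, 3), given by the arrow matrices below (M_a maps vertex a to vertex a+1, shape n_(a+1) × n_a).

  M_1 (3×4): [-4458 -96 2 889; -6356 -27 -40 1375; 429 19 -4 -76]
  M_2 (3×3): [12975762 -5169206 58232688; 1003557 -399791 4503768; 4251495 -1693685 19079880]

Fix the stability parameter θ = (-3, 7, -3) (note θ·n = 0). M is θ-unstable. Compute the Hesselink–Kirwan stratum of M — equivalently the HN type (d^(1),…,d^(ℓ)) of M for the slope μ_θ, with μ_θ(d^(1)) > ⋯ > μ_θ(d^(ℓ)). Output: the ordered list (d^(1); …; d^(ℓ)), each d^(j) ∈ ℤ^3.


Via rank(M_{q-1}∘⋯∘M_p): M ≅ I[1,1], I[1,2]^2, I[1,3], I[3,3]^2.
μ_θ-semistable layers: μ^(1)=7; μ^(2)=2; μ^(3)=-3

((0, 2, 0); (0, 1, 1); (4, 0, 2))


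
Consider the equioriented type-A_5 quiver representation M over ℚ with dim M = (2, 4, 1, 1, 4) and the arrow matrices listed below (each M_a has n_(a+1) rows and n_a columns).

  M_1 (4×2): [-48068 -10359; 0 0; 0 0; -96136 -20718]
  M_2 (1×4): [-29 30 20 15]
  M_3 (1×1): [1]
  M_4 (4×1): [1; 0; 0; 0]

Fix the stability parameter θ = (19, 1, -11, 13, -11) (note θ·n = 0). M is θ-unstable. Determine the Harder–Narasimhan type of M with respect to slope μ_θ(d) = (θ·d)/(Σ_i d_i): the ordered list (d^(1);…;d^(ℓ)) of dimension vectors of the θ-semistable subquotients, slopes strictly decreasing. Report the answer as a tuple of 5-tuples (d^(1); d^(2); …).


Via rank(M_{q-1}∘⋯∘M_p): M ≅ I[1,1], I[1,5], I[2,2]^3, I[5,5]^3.
μ_θ-semistable layers: μ^(1)=19; μ^(2)=11/5; μ^(3)=1; μ^(4)=-11

((1, 0, 0, 0, 0); (1, 1, 1, 1, 1); (0, 3, 0, 0, 0); (0, 0, 0, 0, 3))


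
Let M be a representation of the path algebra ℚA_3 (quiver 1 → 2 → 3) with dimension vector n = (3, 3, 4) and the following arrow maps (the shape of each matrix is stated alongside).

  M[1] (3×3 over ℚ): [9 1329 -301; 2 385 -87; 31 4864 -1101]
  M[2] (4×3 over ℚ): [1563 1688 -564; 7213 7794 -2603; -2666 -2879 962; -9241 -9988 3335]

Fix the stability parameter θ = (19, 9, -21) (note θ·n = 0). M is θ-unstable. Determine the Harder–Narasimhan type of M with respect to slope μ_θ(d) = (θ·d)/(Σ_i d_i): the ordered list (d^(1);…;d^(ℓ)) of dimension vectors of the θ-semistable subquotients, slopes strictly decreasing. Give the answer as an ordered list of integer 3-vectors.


Barcode: M ≅ I[1,3]^3, I[3,3]. HN layers by μ_θ (2 steps, strictly decreasing):
  μ^(1)=7/3; μ^(2)=-21

((3, 3, 3); (0, 0, 1))


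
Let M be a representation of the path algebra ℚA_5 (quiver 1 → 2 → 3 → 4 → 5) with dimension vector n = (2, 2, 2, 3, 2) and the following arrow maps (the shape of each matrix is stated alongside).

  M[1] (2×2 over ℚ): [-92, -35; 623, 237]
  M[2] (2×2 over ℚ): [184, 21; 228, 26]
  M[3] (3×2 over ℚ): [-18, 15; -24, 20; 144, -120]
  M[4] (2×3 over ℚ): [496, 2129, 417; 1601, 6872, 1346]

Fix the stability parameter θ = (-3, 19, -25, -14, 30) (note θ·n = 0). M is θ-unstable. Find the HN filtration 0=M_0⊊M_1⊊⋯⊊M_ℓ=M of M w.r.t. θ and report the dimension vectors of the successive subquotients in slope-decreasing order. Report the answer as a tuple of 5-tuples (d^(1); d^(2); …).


Barcode: M ≅ I[1,3], I[1,5], I[4,4], I[4,5]. HN layers by μ_θ (4 steps, strictly decreasing):
  μ^(1)=30; μ^(2)=-3; μ^(3)=-23/4; μ^(4)=-14

((0, 0, 0, 0, 2); (1, 1, 1, 0, 0); (1, 1, 1, 1, 0); (0, 0, 0, 2, 0))


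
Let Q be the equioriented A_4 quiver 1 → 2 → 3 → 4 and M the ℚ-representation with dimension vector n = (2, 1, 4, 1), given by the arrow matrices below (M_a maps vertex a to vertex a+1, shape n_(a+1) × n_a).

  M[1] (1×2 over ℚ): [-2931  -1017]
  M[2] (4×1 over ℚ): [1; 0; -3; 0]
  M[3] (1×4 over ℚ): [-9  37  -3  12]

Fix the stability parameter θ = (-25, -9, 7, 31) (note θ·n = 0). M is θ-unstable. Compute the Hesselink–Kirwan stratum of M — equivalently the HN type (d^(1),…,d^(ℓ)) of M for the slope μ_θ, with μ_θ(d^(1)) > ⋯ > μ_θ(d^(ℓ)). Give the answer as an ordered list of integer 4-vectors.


Barcode: M ≅ I[1,1], I[1,3], I[3,3]^2, I[3,4]. HN layers by μ_θ (4 steps, strictly decreasing):
  μ^(1)=31; μ^(2)=7; μ^(3)=-9; μ^(4)=-25

((0, 0, 0, 1); (0, 0, 4, 0); (0, 1, 0, 0); (2, 0, 0, 0))


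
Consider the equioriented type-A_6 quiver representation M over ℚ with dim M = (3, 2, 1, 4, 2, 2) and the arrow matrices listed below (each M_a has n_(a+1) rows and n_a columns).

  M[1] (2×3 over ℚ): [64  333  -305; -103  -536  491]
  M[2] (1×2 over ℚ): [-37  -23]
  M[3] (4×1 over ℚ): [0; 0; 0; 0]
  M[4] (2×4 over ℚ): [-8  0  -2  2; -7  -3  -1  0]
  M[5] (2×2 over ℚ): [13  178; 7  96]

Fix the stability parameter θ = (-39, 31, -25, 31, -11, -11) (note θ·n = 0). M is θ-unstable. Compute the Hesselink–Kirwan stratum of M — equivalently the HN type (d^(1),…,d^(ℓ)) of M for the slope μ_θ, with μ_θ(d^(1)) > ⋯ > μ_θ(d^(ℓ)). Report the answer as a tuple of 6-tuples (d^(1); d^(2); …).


Interval decomposition of M: I[1,1], I[1,2], I[1,3], I[4,4]^2, I[4,6]^2.
HN type (ℓ=3): μ^(1)=31; μ^(2)=3; μ^(3)=-39

((0, 1, 0, 2, 0, 0); (0, 1, 1, 2, 2, 2); (3, 0, 0, 0, 0, 0))


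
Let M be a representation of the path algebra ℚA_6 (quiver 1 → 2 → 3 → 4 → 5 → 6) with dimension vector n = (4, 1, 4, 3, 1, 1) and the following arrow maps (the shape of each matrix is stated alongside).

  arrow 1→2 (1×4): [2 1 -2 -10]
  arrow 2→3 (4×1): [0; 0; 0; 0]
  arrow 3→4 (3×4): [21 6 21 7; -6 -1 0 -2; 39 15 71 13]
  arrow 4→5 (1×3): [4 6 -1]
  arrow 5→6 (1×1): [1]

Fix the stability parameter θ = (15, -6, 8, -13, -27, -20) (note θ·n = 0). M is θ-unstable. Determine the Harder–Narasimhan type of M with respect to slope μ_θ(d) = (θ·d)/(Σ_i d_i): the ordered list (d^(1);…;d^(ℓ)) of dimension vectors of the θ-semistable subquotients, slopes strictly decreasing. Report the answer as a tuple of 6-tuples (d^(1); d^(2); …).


Barcode: M ≅ I[1,1]^3, I[1,2], I[3,3], I[3,4]^2, I[3,6]. HN layers by μ_θ (5 steps, strictly decreasing):
  μ^(1)=15; μ^(2)=8; μ^(3)=9/2; μ^(4)=-5/2; μ^(5)=-13

((3, 0, 0, 0, 0, 0); (0, 0, 1, 0, 0, 0); (1, 1, 0, 0, 0, 0); (0, 0, 2, 2, 0, 0); (0, 0, 1, 1, 1, 1))


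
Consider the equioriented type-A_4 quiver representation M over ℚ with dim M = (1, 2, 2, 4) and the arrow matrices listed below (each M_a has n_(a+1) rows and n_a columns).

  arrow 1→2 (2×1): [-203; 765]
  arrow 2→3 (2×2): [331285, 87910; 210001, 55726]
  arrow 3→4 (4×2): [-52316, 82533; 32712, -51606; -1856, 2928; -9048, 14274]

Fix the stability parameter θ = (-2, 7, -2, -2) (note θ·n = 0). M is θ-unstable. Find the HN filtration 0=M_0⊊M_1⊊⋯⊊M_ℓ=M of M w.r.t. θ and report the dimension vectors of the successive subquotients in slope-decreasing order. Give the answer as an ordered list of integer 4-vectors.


Interval decomposition of M: I[1,4], I[2,2], I[3,3], I[4,4]^3.
HN type (ℓ=3): μ^(1)=7; μ^(2)=1; μ^(3)=-2

((0, 1, 0, 0); (0, 1, 1, 1); (1, 0, 1, 3))


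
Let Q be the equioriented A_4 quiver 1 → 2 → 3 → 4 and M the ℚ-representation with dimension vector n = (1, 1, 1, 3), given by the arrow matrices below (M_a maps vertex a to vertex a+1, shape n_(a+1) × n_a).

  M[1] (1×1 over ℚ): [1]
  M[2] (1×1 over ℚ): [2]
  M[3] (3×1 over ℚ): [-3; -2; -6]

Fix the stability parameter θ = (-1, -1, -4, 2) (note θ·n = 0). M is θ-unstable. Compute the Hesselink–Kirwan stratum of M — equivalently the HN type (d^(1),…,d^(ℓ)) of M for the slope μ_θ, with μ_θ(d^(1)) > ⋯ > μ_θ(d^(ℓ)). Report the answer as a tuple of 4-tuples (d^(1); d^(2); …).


Interval decomposition of M: I[1,4], I[4,4]^2.
HN type (ℓ=2): μ^(1)=2; μ^(2)=-2

((0, 0, 0, 3); (1, 1, 1, 0))


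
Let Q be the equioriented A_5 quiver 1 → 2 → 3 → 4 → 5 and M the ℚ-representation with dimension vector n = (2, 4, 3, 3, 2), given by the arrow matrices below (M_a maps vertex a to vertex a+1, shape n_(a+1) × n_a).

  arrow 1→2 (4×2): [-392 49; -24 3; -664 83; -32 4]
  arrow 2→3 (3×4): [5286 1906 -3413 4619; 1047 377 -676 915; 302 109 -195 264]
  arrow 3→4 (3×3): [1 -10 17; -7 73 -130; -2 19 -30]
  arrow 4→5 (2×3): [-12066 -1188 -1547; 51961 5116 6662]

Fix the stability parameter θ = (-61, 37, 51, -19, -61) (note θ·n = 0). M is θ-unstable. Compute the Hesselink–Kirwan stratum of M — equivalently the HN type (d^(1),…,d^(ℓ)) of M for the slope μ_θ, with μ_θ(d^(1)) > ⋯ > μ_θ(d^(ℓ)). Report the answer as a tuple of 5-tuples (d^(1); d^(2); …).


Via rank(M_{q-1}∘⋯∘M_p): M ≅ I[1,1], I[1,5], I[2,2], I[2,4], I[2,5].
μ_θ-semistable layers: μ^(1)=37; μ^(2)=23; μ^(3)=2; μ^(4)=-61

((0, 1, 0, 0, 0); (0, 1, 1, 1, 0); (0, 2, 2, 2, 2); (2, 0, 0, 0, 0))


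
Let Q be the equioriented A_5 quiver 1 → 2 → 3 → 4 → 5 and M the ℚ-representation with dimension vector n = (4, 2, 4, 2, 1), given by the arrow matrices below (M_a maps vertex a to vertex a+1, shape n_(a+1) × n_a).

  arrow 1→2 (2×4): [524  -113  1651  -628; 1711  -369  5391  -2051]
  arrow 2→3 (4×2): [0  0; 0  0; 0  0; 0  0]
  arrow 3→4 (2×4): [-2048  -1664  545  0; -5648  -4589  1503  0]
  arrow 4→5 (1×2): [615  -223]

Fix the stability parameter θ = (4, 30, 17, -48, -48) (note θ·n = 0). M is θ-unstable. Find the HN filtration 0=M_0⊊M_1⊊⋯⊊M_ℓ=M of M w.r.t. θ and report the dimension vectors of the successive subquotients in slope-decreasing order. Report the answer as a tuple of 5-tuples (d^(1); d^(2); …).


Interval decomposition of M: I[1,1]^2, I[1,2]^2, I[3,3]^2, I[3,4], I[3,5].
HN type (ℓ=5): μ^(1)=30; μ^(2)=17; μ^(3)=4; μ^(4)=-31/2; μ^(5)=-79/3

((0, 2, 0, 0, 0); (0, 0, 2, 0, 0); (4, 0, 0, 0, 0); (0, 0, 1, 1, 0); (0, 0, 1, 1, 1))


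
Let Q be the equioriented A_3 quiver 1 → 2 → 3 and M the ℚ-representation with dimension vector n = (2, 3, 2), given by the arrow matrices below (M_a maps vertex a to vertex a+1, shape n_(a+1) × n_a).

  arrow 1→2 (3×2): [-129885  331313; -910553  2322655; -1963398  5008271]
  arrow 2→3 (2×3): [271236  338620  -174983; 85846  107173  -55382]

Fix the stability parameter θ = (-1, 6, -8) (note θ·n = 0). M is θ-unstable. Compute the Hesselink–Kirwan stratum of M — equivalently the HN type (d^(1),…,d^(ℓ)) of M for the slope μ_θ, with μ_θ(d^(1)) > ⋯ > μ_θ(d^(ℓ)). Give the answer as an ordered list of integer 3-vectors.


Barcode: M ≅ I[1,3]^2, I[2,2]. HN layers by μ_θ (2 steps, strictly decreasing):
  μ^(1)=6; μ^(2)=-1

((0, 1, 0); (2, 2, 2))


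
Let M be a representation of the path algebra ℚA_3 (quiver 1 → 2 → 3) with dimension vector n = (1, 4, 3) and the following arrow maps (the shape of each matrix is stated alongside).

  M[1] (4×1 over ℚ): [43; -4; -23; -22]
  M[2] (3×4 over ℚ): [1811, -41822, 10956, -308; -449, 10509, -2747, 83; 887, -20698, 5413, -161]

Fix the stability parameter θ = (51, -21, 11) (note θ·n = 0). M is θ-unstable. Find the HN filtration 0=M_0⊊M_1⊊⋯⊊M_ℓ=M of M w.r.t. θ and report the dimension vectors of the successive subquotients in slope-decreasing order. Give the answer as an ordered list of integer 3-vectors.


Via rank(M_{q-1}∘⋯∘M_p): M ≅ I[1,3], I[2,2], I[2,3]^2.
μ_θ-semistable layers: μ^(1)=41/3; μ^(2)=11; μ^(3)=-21

((1, 1, 1); (0, 0, 2); (0, 3, 0))


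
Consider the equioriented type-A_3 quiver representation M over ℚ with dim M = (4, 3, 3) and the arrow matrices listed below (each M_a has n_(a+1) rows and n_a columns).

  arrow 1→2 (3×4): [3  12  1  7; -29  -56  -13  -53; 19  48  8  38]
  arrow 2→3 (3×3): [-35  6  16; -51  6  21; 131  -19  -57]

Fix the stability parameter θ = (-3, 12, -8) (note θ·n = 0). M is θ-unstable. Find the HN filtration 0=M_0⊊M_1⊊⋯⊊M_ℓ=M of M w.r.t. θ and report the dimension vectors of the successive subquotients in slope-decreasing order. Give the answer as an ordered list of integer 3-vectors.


Via rank(M_{q-1}∘⋯∘M_p): M ≅ I[1,1], I[1,3]^3.
μ_θ-semistable layers: μ^(1)=2; μ^(2)=-3

((0, 3, 3); (4, 0, 0))


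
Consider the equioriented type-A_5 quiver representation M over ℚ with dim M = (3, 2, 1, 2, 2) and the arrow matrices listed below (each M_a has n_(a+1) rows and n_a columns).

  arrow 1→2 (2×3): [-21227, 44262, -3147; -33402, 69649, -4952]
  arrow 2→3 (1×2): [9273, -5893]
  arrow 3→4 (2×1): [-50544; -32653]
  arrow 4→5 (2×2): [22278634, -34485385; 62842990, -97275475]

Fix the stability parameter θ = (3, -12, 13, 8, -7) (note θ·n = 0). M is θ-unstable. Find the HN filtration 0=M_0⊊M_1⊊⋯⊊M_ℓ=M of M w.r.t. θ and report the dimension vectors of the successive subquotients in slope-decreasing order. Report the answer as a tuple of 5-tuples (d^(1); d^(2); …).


Via rank(M_{q-1}∘⋯∘M_p): M ≅ I[1,1], I[1,2], I[1,5], I[4,4], I[5,5].
μ_θ-semistable layers: μ^(1)=8; μ^(2)=14/3; μ^(3)=3; μ^(4)=-9/2; μ^(5)=-7

((0, 0, 0, 1, 0); (0, 0, 1, 1, 1); (1, 0, 0, 0, 0); (2, 2, 0, 0, 0); (0, 0, 0, 0, 1))


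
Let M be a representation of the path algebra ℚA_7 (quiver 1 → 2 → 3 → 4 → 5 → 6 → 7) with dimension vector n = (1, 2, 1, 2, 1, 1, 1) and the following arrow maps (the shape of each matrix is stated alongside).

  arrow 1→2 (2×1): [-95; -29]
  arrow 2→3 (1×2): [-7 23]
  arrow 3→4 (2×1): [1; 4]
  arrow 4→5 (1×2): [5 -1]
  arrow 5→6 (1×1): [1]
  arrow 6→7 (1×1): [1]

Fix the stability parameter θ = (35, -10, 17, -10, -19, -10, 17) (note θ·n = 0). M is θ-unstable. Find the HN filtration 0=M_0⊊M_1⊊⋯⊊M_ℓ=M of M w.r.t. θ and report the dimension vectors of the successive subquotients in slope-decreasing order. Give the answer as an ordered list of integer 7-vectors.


Via rank(M_{q-1}∘⋯∘M_p): M ≅ I[1,7], I[2,2], I[4,4].
μ_θ-semistable layers: μ^(1)=17; μ^(2)=1/2; μ^(3)=-10

((0, 0, 0, 0, 0, 0, 1); (1, 1, 1, 1, 1, 1, 0); (0, 1, 0, 1, 0, 0, 0))


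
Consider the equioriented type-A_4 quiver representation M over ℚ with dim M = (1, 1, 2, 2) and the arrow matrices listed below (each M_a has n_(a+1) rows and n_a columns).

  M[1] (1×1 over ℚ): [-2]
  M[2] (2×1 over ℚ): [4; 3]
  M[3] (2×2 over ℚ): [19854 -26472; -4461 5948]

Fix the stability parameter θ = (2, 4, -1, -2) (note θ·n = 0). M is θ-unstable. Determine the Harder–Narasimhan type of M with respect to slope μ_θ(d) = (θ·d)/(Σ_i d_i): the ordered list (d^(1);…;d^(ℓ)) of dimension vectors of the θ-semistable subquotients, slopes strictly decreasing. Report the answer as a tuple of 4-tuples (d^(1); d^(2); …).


Barcode: M ≅ I[1,3], I[3,4], I[4,4]. HN layers by μ_θ (3 steps, strictly decreasing):
  μ^(1)=5/3; μ^(2)=-3/2; μ^(3)=-2

((1, 1, 1, 0); (0, 0, 1, 1); (0, 0, 0, 1))
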